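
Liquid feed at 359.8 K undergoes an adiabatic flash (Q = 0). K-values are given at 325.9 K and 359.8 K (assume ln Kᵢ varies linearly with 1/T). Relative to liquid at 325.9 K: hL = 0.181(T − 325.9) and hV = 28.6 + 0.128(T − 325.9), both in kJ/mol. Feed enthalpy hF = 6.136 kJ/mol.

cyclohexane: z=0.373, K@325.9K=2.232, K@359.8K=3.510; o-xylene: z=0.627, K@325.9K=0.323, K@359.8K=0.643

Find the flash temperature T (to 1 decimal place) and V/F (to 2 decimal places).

T = 332.9 K, V/F = 0.17

Adiabatic flash: solve Rachford–Rice at each trial T, then check hF = ψ·hV(T) + (1−ψ)·hL(T).
  T = 325.9 K: K = (2.232, 0.323), RR gives ψ = 0.042, H_out = 1.202 kJ/mol
  T = 359.8 K: K = (3.510, 0.643), RR gives ψ = 0.795, H_out = 27.445 kJ/mol
  T = 342.9 K: K = (2.832, 0.464), RR gives ψ = 0.354, H_out = 12.875 kJ/mol
  T = 334.4 K: K = (2.522, 0.389), RR gives ψ = 0.198, H_out = 7.124 kJ/mol
  T = 330.1 K: K = (2.373, 0.354), RR gives ψ = 0.121, H_out = 4.196 kJ/mol
  T = 332.2 K: K = (2.445, 0.371), RR gives ψ = 0.159, H_out = 5.637 kJ/mol
Linear interpolation between T = 332.2 (H_out = 5.637) and T = 334.4 (H_out = 7.124) on hF = 6.136 gives T ≈ 332.9 K, at which ψ = 0.17.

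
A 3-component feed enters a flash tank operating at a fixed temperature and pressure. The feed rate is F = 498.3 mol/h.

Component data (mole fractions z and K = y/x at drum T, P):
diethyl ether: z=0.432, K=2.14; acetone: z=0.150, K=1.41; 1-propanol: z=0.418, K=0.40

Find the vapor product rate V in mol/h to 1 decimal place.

V = 254.9 mol/h

Iterate (Newton) starting at β = 0.37:
  β = 0.370: g = 0.0774, g' = -0.545 → β = 0.512
Converged at β = 0.512.
Then V = β·F = 0.5116·498.3 = 254.9 mol/h and L = F − V = 243.4 mol/h.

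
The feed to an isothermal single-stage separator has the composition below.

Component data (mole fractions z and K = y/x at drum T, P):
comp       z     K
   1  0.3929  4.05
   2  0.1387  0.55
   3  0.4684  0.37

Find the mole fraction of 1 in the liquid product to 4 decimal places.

Rachford–Rice: g(ψ) = Σ zᵢ(Kᵢ−1)/(1+ψ(Kᵢ−1)) = 0.
g(0) = ΣzᵢKᵢ − 1 = 0.8408 and g(1) = 1 − Σzᵢ/Kᵢ = -0.6151, so a root lies in (0, 1).
Newton iteration, ψ⁰ = 0.37:
  ψ = 0.3700: g = 0.10333, g' = -1.1633 → ψ = 0.4588
  ψ = 0.4588: g = 0.00570, g' = -1.0473 → ψ = 0.4643
Converged at ψ = 0.4643.
Compositions from xᵢ = zᵢ/(1+ψ(Kᵢ−1)), yᵢ = Kᵢxᵢ:
  1: x = 0.1626, y = 0.6586
  2: x = 0.1753, y = 0.0964
  3: x = 0.6620, y = 0.2450

x_1 = 0.1626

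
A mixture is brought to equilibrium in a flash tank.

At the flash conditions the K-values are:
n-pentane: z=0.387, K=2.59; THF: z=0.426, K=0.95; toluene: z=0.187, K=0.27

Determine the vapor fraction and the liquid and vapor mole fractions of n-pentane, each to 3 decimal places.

Let ψ = V/F and solve Σ zᵢ(Kᵢ−1)/(1+ψ(Kᵢ−1)) = 0.
g(0) = ΣzᵢKᵢ − 1 = 0.458 and g(1) = 1 − Σzᵢ/Kᵢ = -0.290, so a root lies in (0, 1).
Newton–Raphson from ψ = 0.5:
  ψ = 0.500: g = 0.1060, g' = -0.552 → ψ = 0.692
  ψ = 0.692: g = -0.0050, g' = -0.630 → ψ = 0.684
Converged at ψ = 0.684.
Compositions from xᵢ = zᵢ/(1+ψ(Kᵢ−1)), yᵢ = Kᵢxᵢ:
  n-pentane: x = 0.185, y = 0.480
  THF: x = 0.441, y = 0.419
  toluene: x = 0.374, y = 0.101

ψ = 0.684, x_n-pentane = 0.185, y_n-pentane = 0.480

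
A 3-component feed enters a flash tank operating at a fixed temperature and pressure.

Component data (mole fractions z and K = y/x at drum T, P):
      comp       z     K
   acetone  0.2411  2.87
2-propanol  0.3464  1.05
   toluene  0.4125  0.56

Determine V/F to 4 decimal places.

Material balance + equilibrium reduce to Σ zᵢ(Kᵢ−1)/(1+V/F(Kᵢ−1)) = 0.
Check two-phase: ΣzᵢKᵢ = 1.2867 > 1 and Σzᵢ/Kᵢ = 1.1505 > 1, so g(0) = 0.2867 > 0 and g(1) = -0.1505 < 0.
Iterate (Newton) starting at V/F = 0.5:
  V/F = 0.5000: g = 0.01721, g' = -0.3573 → V/F = 0.5482
  V/F = 0.5482: g = 0.00031, g' = -0.3451 → V/F = 0.5490
Converged at V/F = 0.5490.

V/F = 0.5490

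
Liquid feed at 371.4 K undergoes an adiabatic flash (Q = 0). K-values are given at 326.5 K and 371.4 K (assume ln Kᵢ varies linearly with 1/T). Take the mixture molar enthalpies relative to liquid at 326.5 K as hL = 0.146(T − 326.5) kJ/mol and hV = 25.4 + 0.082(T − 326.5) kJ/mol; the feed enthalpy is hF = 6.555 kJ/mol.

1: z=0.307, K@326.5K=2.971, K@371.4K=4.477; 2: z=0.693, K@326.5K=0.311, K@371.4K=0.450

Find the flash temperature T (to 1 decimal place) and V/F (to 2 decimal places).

T = 340.2 K, V/F = 0.19

Adiabatic flash: solve Rachford–Rice at each trial T, then check hF = ψ·hV(T) + (1−ψ)·hL(T).
  T = 326.5 K: K = (2.971, 0.311), RR gives ψ = 0.094, H_out = 2.387 kJ/mol
  T = 371.4 K: K = (4.477, 0.450), RR gives ψ = 0.359, H_out = 14.639 kJ/mol
  T = 348.9 K: K = (3.694, 0.378), RR gives ψ = 0.237, H_out = 8.942 kJ/mol
  T = 337.7 K: K = (3.325, 0.344), RR gives ψ = 0.170, H_out = 5.832 kJ/mol
  T = 343.3 K: K = (3.507, 0.361), RR gives ψ = 0.204, H_out = 7.420 kJ/mol
  T = 340.5 K: K = (3.416, 0.353), RR gives ψ = 0.187, H_out = 6.635 kJ/mol
  T = 339.1 K: K = (3.370, 0.348), RR gives ψ = 0.179, H_out = 6.236 kJ/mol
Linear interpolation between T = 339.1 (H_out = 6.236) and T = 340.5 (H_out = 6.635) on hF = 6.555 gives T ≈ 340.2 K, at which ψ = 0.19.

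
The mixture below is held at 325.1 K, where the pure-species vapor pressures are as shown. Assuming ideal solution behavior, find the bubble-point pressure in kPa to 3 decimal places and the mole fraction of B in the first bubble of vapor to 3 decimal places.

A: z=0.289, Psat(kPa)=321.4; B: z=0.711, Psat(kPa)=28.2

Pbub = 112.935 kPa, y_B = 0.178

At the bubble point ψ → 0, so ΣzᵢKᵢ = 1 with Kᵢ = Pᵢˢᵃᵗ/P ⇒ P = ΣzᵢPᵢˢᵃᵗ.
P = 0.289·321.4 + 0.711·28.2 = 112.935 kPa
yᵢ = zᵢPᵢˢᵃᵗ/P ⇒ y_B = 0.711·28.2/112.935 = 0.178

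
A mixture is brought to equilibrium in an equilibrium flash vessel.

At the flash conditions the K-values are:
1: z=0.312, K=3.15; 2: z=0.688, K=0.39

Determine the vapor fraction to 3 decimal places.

Iterate (Newton) starting at ψ = 0.47:
  ψ = 0.470: g = -0.2547, g' = -0.860 → ψ = 0.174
  ψ = 0.174: g = 0.0189, g' = -1.085 → ψ = 0.191
Converged at ψ = 0.191.

ψ = 0.191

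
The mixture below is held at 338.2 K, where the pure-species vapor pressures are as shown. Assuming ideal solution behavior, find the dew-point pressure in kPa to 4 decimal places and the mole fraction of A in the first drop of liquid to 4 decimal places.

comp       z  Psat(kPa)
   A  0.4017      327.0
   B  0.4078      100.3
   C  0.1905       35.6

At the dew point ψ → 1, so Σzᵢ/Kᵢ = 1 with Kᵢ = Pᵢˢᵃᵗ/P ⇒ 1/P = Σzᵢ/Pᵢˢᵃᵗ.
1/P = 0.4017/327.0 + 0.4078/100.3 + 0.1905/35.6 = 0.0106454 ⇒ P = 93.9376 kPa
xᵢ = zᵢP/Pᵢˢᵃᵗ ⇒ x_A = 0.4017·93.9376/327.0 = 0.1154

Pdew = 93.9376 kPa, x_A = 0.1154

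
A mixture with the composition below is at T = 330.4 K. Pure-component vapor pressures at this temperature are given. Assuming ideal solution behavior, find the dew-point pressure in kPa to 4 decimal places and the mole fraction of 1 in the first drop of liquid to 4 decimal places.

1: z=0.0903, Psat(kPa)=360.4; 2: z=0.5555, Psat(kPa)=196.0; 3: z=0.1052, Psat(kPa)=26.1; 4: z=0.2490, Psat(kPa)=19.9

At the dew point ψ → 1, so Σzᵢ/Kᵢ = 1 with Kᵢ = Pᵢˢᵃᵗ/P ⇒ 1/P = Σzᵢ/Pᵢˢᵃᵗ.
1/P = 0.0903/360.4 + 0.5555/196.0 + 0.1052/26.1 + 0.2490/19.9 = 0.0196280 ⇒ P = 50.9477 kPa
xᵢ = zᵢP/Pᵢˢᵃᵗ ⇒ x_1 = 0.0903·50.9477/360.4 = 0.0128

Pdew = 50.9477 kPa, x_1 = 0.0128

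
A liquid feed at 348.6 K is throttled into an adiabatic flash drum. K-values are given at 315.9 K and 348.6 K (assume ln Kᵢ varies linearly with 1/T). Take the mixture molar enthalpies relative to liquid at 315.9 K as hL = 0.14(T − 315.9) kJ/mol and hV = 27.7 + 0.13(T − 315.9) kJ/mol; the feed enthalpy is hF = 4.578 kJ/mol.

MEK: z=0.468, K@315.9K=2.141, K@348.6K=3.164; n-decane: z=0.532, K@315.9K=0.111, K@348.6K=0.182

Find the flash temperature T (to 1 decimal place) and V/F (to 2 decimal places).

Adiabatic flash: solve Rachford–Rice at each trial T, then check hF = ψ·hV(T) + (1−ψ)·hL(T).
  T = 315.9 K: K = (2.141, 0.111), RR gives ψ = 0.060, H_out = 1.667 kJ/mol
  T = 348.6 K: K = (3.164, 0.182), RR gives ψ = 0.326, H_out = 13.509 kJ/mol
  T = 332.2 K: K = (2.626, 0.144), RR gives ψ = 0.219, H_out = 8.325 kJ/mol
  T = 324.0 K: K = (2.376, 0.127), RR gives ψ = 0.149, H_out = 5.255 kJ/mol
  T = 319.9 K: K = (2.255, 0.119), RR gives ψ = 0.107, H_out = 3.525 kJ/mol
  T = 321.9 K: K = (2.314, 0.122), RR gives ψ = 0.128, H_out = 4.388 kJ/mol
Linear interpolation between T = 321.9 (H_out = 4.388) and T = 324.0 (H_out = 5.255) on hF = 4.578 gives T ≈ 322.4 K, at which ψ = 0.13.

T = 322.4 K, V/F = 0.13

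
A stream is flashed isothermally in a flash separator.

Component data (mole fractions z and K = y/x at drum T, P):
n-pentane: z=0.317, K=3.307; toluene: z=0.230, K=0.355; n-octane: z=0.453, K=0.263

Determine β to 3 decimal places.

Let β = V/F and solve Σ zᵢ(Kᵢ−1)/(1+β(Kᵢ−1)) = 0.
g(0) = ΣzᵢKᵢ − 1 = 0.249 and g(1) = 1 − Σzᵢ/Kᵢ = -1.466, so a root lies in (0, 1).
Iterate (Newton) starting at β = 0.55:
  β = 0.550: g = -0.4690, g' = -1.253 → β = 0.176
  β = 0.176: g = -0.0306, g' = -1.300 → β = 0.152
  β = 0.152: g = 0.0006, g' = -1.354 → β = 0.153
Converged at β = 0.153.

β = 0.153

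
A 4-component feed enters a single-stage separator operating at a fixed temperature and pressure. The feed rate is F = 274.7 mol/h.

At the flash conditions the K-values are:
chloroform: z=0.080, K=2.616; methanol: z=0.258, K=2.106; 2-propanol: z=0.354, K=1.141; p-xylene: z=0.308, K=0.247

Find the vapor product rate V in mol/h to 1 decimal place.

Rachford–Rice: g(V/F) = Σ zᵢ(Kᵢ−1)/(1+V/F(Kᵢ−1)) = 0.
Feasibility: ΣzᵢKᵢ = 1.233, Σzᵢ/Kᵢ = 1.710 — both > 1, two phases present.
Newton iteration, V/F⁰ = 0.5:
  V/F = 0.500: g = -0.0701, g' = -0.650 → V/F = 0.392
  V/F = 0.392: g = -0.0037, g' = -0.590 → V/F = 0.386
Converged at V/F = 0.386.
Then V = V/F·F = 0.3860·274.7 = 106.0 mol/h and L = F − V = 168.7 mol/h.

V = 106.0 mol/h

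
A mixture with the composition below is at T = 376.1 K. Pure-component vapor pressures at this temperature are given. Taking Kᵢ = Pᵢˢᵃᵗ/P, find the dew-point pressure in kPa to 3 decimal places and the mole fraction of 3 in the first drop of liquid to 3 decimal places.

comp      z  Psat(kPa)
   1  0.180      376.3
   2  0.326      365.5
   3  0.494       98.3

Pdew = 156.355 kPa, x_3 = 0.786

At the dew point ψ → 1, so Σzᵢ/Kᵢ = 1 with Kᵢ = Pᵢˢᵃᵗ/P ⇒ 1/P = Σzᵢ/Pᵢˢᵃᵗ.
1/P = 0.180/376.3 + 0.326/365.5 + 0.494/98.3 = 0.006396 ⇒ P = 156.355 kPa
xᵢ = zᵢP/Pᵢˢᵃᵗ ⇒ x_3 = 0.494·156.355/98.3 = 0.786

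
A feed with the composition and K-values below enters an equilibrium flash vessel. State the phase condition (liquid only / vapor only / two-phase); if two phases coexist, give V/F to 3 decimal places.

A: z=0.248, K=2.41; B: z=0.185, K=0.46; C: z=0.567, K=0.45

ΣzᵢKᵢ = 0.938; Σzᵢ/Kᵢ = 1.765.
Since ΣzᵢKᵢ < 1 the mixture is below its bubble point — single liquid phase.

liquid only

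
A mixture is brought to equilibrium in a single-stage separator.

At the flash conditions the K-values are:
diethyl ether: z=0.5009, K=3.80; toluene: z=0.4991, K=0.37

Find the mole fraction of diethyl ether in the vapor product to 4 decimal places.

y_diethyl ether = 0.6980

Rachford–Rice: g(β) = Σ zᵢ(Kᵢ−1)/(1+β(Kᵢ−1)) = 0.
Feasibility: ΣzᵢKᵢ = 2.0881, Σzᵢ/Kᵢ = 1.4807 — both > 1, two phases present.
Binary case is linear: z₁(K₁−1)(1+β(K₂−1)) + z₂(K₂−1)(1+β(K₁−1)) = 0
⇒ β = [z₁(K₁−1)+z₂(K₂−1)] / [−(K₁−1)(K₂−1)] = 1.08809/1.76400 = 0.6168
Compositions from xᵢ = zᵢ/(1+β(Kᵢ−1)), yᵢ = Kᵢxᵢ:
  diethyl ether: x = 0.1837, y = 0.6980
  toluene: x = 0.8163, y = 0.3020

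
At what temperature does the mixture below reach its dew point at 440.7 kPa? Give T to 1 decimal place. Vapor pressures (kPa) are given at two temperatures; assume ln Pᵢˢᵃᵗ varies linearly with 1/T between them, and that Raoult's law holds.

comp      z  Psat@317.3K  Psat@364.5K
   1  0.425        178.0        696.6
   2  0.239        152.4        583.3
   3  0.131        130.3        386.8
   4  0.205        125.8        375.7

Dew-point temperature: Σzᵢ·P/Pᵢˢᵃᵗ(T) = 1. Interpolate ln Pᵢˢᵃᵗ = aᵢ + bᵢ/T.
  T = 317.3 K: ΣzᵢP/Pᵢˢᵃᵗ = 2.9046
  T = 364.5 K: ΣzᵢP/Pᵢˢᵃᵗ = 0.8392
  T = 340.9 K: ΣzᵢP/Pᵢˢᵃᵗ = 1.4924
  T = 352.7 K: ΣzᵢP/Pᵢˢᵃᵗ = 1.1078
  T = 358.6 K: ΣzᵢP/Pᵢˢᵃᵗ = 0.9619
  T = 355.6 K: ΣzᵢP/Pᵢˢᵃᵗ = 1.0329
  T = 357.1 K: ΣzᵢP/Pᵢˢᵃᵗ = 0.9966
Interpolating between 355.6 K and 357.1 K gives T ≈ 357.0 K.

T = 357.0 K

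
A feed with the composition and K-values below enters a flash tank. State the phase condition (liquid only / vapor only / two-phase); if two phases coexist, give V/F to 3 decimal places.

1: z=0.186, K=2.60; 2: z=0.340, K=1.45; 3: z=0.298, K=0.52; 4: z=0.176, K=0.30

two-phase, V/F = 0.326

ΣzᵢKᵢ = 1.184; Σzᵢ/Kᵢ = 1.466.
Both exceed 1, so a two-phase solution exists.
Material balance + equilibrium reduce to Σ zᵢ(Kᵢ−1)/(1+ψ(Kᵢ−1)) = 0.
Iterate (Newton) starting at ψ = 0.38:
  ψ = 0.380: g = -0.0271, g' = -0.497 → ψ = 0.326
Converged at ψ = 0.326.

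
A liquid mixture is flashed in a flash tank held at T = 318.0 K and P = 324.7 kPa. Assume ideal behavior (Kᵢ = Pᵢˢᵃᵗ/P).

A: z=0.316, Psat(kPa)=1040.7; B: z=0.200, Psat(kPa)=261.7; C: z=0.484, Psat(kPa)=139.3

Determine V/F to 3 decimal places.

Raoult's law: Kᵢ = Pᵢˢᵃᵗ/P = Pᵢˢᵃᵗ/324.7.
  K_A = 1040.7/324.7 = 3.20511, K_B = 261.7/324.7 = 0.80597, K_C = 139.3/324.7 = 0.42901
Material balance + equilibrium reduce to Σ zᵢ(Kᵢ−1)/(1+V/F(Kᵢ−1)) = 0.
Feasibility: ΣzᵢKᵢ = 1.382, Σzᵢ/Kᵢ = 1.475 — both > 1, two phases present.
Newton iteration, V/F⁰ = 0.6:
  V/F = 0.600: g = -0.1643, g' = -0.659 → V/F = 0.351
  V/F = 0.351: g = 0.0057, g' = -0.744 → V/F = 0.358
Converged at V/F = 0.358.

V/F = 0.358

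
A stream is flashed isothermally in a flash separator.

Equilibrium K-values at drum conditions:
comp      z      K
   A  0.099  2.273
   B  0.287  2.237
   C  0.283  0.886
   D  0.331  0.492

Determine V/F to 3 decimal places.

Material balance + equilibrium reduce to Σ zᵢ(Kᵢ−1)/(1+V/F(Kᵢ−1)) = 0.
Check two-phase: ΣzᵢKᵢ = 1.281 > 1 and Σzᵢ/Kᵢ = 1.164 > 1, so g(0) = 0.281 > 0 and g(1) = -0.164 < 0.
Newton iteration, V/F⁰ = 0.5:
  V/F = 0.500: g = 0.0367, g' = -0.385 → V/F = 0.595
  V/F = 0.595: g = 0.0005, g' = -0.377 → V/F = 0.597
Converged at V/F = 0.597.

V/F = 0.597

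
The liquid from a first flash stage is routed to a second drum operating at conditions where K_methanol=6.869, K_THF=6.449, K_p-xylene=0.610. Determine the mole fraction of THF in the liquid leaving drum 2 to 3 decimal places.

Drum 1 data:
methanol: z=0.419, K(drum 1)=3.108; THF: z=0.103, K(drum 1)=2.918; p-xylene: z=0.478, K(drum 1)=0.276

x_THF (drum 2) = 0.014

Drum 1:
Let ψ₁ = V/F and solve Σ zᵢ(Kᵢ−1)/(1+ψ₁(Kᵢ−1)) = 0.
g(0) = ΣzᵢKᵢ − 1 = 0.735 and g(1) = 1 − Σzᵢ/Kᵢ = -0.902, so a root lies in (0, 1).
Iterate (Newton) starting at ψ₁ = 0.5:
  ψ₁ = 0.500: g = -0.0116, g' = -1.156 → ψ₁ = 0.490
Converged at ψ₁ = 0.490.
Drum-1 compositions:
  methanol: x = 0.206, y = 0.641
  THF: x = 0.053, y = 0.155
  p-xylene: x = 0.741, y = 0.204
Drum-2 feed = drum-1 liquid: z₂ = (0.2061, 0.0531, 0.7408).
Drum 2:
Material balance + equilibrium reduce to Σ zᵢ(Kᵢ−1)/(1+ψ₂(Kᵢ−1)) = 0.
Feasibility: ΣzᵢKᵢ = 2.210, Σzᵢ/Kᵢ = 1.253 — both > 1, two phases present.
Newton–Raphson from ψ₂ = 0.42:
  ψ₂ = 0.420: g = 0.0916, g' = -0.898 → ψ₂ = 0.522
  ψ₂ = 0.522: g = 0.0102, g' = -0.714 → ψ₂ = 0.536
Converged at ψ₂ = 0.536.
  methanol: x = 0.050, y = 0.341
  THF: x = 0.014, y = 0.087
  p-xylene: x = 0.937, y = 0.571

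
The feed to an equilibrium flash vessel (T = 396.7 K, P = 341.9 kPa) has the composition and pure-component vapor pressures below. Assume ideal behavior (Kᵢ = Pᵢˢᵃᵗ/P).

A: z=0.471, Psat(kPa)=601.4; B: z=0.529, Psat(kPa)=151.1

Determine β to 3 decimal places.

β = 0.147

Raoult's law: Kᵢ = Pᵢˢᵃᵗ/P = Pᵢˢᵃᵗ/341.9.
  K_A = 601.4/341.9 = 1.75899, K_B = 151.1/341.9 = 0.44194
Rachford–Rice: g(β) = Σ zᵢ(Kᵢ−1)/(1+β(Kᵢ−1)) = 0.
g(0) = ΣzᵢKᵢ − 1 = 0.062 and g(1) = 1 − Σzᵢ/Kᵢ = -0.465, so a root lies in (0, 1).
Newton iteration, β⁰ = 0.5:
  β = 0.500: g = -0.1503, g' = -0.460 → β = 0.173
  β = 0.173: g = -0.0107, g' = -0.414 → β = 0.147
Converged at β = 0.147.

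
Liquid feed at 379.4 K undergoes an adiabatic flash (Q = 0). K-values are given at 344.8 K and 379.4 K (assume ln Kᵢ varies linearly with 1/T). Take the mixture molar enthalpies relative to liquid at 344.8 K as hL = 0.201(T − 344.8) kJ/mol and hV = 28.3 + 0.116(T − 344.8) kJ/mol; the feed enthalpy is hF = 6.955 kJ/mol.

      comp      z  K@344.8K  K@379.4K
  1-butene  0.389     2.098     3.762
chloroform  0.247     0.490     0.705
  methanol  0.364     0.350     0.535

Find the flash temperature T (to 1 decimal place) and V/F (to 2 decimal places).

Adiabatic flash: solve Rachford–Rice at each trial T, then check hF = ψ·hV(T) + (1−ψ)·hL(T).
  T = 344.8 K: K = (2.098, 0.490, 0.350), RR gives ψ = 0.099, H_out = 2.788 kJ/mol
  T = 379.4 K: K = (3.762, 0.705, 0.535), RR gives ψ = 0.743, H_out = 25.801 kJ/mol
  T = 362.1 K: K = (2.849, 0.593, 0.437), RR gives ψ = 0.443, H_out = 15.353 kJ/mol
  T = 353.5 K: K = (2.456, 0.541, 0.392), RR gives ψ = 0.288, H_out = 9.696 kJ/mol
  T = 349.1 K: K = (2.270, 0.515, 0.371), RR gives ψ = 0.199, H_out = 6.416 kJ/mol
  T = 351.3 K: K = (2.362, 0.528, 0.381), RR gives ψ = 0.245, H_out = 8.101 kJ/mol
Linear interpolation between T = 349.1 (H_out = 6.416) and T = 351.3 (H_out = 8.101) on hF = 6.955 gives T ≈ 349.8 K, at which ψ = 0.21.

T = 349.8 K, V/F = 0.21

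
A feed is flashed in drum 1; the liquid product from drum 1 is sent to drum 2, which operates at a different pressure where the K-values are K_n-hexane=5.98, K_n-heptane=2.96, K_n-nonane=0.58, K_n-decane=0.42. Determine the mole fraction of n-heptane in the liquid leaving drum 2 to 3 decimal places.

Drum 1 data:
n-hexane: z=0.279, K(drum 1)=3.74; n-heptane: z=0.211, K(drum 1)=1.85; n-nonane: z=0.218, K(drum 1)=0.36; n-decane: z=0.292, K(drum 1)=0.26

Drum 1:
Newton iteration, ψ₁⁰ = 0.56:
  ψ₁ = 0.560: g = -0.1633, g' = -1.079 → ψ₁ = 0.409
  ψ₁ = 0.409: g = -0.0050, g' = -1.042 → ψ₁ = 0.404
Converged at ψ₁ = 0.404.
Drum-1 compositions:
  n-hexane: x = 0.132, y = 0.495
  n-heptane: x = 0.157, y = 0.291
  n-nonane: x = 0.294, y = 0.106
  n-decane: x = 0.416, y = 0.108
Drum-2 feed = drum-1 liquid: z₂ = (0.1324, 0.1571, 0.2940, 0.4165).
Drum 2:
Material balance + equilibrium reduce to Σ zᵢ(Kᵢ−1)/(1+ψ₂(Kᵢ−1)) = 0.
g(0) = ΣzᵢKᵢ − 1 = 0.602 and g(1) = 1 − Σzᵢ/Kᵢ = -0.574, so a root lies in (0, 1).
Newton iteration, ψ₂⁰ = 0.5:
  ψ₂ = 0.500: g = -0.1521, g' = -0.785 → ψ₂ = 0.306
  ψ₂ = 0.306: g = 0.0182, g' = -1.026 → ψ₂ = 0.324
Converged at ψ₂ = 0.324.
  n-hexane: x = 0.051, y = 0.303
  n-heptane: x = 0.096, y = 0.284
  n-nonane: x = 0.340, y = 0.197
  n-decane: x = 0.513, y = 0.215

x_n-heptane (drum 2) = 0.096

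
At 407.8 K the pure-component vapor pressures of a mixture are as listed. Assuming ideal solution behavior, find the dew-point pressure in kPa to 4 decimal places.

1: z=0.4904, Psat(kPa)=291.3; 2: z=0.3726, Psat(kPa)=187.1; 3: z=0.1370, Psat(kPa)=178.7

Pdew = 225.1449 kPa

At the dew point ψ → 1, so Σzᵢ/Kᵢ = 1 with Kᵢ = Pᵢˢᵃᵗ/P ⇒ 1/P = Σzᵢ/Pᵢˢᵃᵗ.
1/P = 0.4904/291.3 + 0.3726/187.1 + 0.1370/178.7 = 0.0044416 ⇒ P = 225.1449 kPa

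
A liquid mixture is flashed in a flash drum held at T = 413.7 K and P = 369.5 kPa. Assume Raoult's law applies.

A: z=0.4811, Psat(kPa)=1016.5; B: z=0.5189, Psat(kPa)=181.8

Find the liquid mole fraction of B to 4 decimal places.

x_B = 0.7751

Raoult's law: Kᵢ = Pᵢˢᵃᵗ/P = Pᵢˢᵃᵗ/369.5.
  K_A = 1016.5/369.5 = 2.751015, K_B = 181.8/369.5 = 0.492016
Rachford–Rice: g(β) = Σ zᵢ(Kᵢ−1)/(1+β(Kᵢ−1)) = 0.
g(0) = ΣzᵢKᵢ − 1 = 0.5788 and g(1) = 1 − Σzᵢ/Kᵢ = -0.2295, so a root lies in (0, 1).
Binary case is linear: z₁(K₁−1)(1+β(K₂−1)) + z₂(K₂−1)(1+β(K₁−1)) = 0
⇒ β = [z₁(K₁−1)+z₂(K₂−1)] / [−(K₁−1)(K₂−1)] = 0.57882/0.88949 = 0.6507
Compositions from xᵢ = zᵢ/(1+β(Kᵢ−1)), yᵢ = Kᵢxᵢ:
  A: x = 0.2249, y = 0.6186
  B: x = 0.7751, y = 0.3814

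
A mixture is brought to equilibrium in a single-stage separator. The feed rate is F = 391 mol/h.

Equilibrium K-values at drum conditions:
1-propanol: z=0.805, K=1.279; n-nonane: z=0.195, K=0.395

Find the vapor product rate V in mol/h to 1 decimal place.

V = 247.0 mol/h

Rachford–Rice: g(ψ) = Σ zᵢ(Kᵢ−1)/(1+ψ(Kᵢ−1)) = 0.
g(0) = ΣzᵢKᵢ − 1 = 0.107 and g(1) = 1 − Σzᵢ/Kᵢ = -0.123, so a root lies in (0, 1).
Binary case is linear: z₁(K₁−1)(1+ψ(K₂−1)) + z₂(K₂−1)(1+ψ(K₁−1)) = 0
⇒ ψ = [z₁(K₁−1)+z₂(K₂−1)] / [−(K₁−1)(K₂−1)] = 0.1066/0.1688 = 0.632
Then V = ψ·F = 0.6317·391 = 247.0 mol/h and L = F − V = 144.0 mol/h.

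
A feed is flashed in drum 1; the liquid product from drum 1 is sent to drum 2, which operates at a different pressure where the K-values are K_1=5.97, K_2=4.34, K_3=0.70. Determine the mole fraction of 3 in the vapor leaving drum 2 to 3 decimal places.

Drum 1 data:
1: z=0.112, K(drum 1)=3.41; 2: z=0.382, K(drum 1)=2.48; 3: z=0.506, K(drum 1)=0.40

Drum 1:
Let ψ₁ = V/F and solve Σ zᵢ(Kᵢ−1)/(1+ψ₁(Kᵢ−1)) = 0.
Feasibility: ΣzᵢKᵢ = 1.532, Σzᵢ/Kᵢ = 1.452 — both > 1, two phases present.
Newton iteration, ψ₁⁰ = 0.51:
  ψ₁ = 0.510: g = 0.0058, g' = -0.781 → ψ₁ = 0.517
Converged at ψ₁ = 0.517.
Drum-1 compositions:
  1: x = 0.050, y = 0.170
  2: x = 0.216, y = 0.537
  3: x = 0.734, y = 0.294
Drum-2 feed = drum-1 liquid: z₂ = (0.0498, 0.2163, 0.7338).
Drum 2:
Newton iteration, ψ₂⁰ = 0.5:
  ψ₂ = 0.500: g = 0.0827, g' = -0.531 → ψ₂ = 0.656
  ψ₂ = 0.656: g = 0.0106, g' = -0.407 → ψ₂ = 0.682
Converged at ψ₂ = 0.682.
  1: x = 0.011, y = 0.068
  2: x = 0.066, y = 0.286
  3: x = 0.923, y = 0.646

y_3 (drum 2) = 0.646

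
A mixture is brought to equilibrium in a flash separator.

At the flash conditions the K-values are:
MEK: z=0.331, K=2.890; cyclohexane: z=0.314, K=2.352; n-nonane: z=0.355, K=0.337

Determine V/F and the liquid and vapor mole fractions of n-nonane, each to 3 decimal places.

V/F = 0.751, x_n-nonane = 0.707, y_n-nonane = 0.238

Rachford–Rice: g(V/F) = Σ zᵢ(Kᵢ−1)/(1+V/F(Kᵢ−1)) = 0.
Check two-phase: ΣzᵢKᵢ = 1.815 > 1 and Σzᵢ/Kᵢ = 1.301 > 1, so g(0) = 0.815 > 0 and g(1) = -0.301 < 0.
Iterate (Newton) starting at V/F = 0.4:
  V/F = 0.400: g = 0.3115, g' = -0.914 → V/F = 0.741
  V/F = 0.741: g = 0.0103, g' = -0.951 → V/F = 0.752
  V/F = 0.752: g = -0.0001, g' = -0.963 → V/F = 0.751
Converged at V/F = 0.751.
Compositions from xᵢ = zᵢ/(1+V/F(Kᵢ−1)), yᵢ = Kᵢxᵢ:
  MEK: x = 0.137, y = 0.395
  cyclohexane: x = 0.156, y = 0.366
  n-nonane: x = 0.707, y = 0.238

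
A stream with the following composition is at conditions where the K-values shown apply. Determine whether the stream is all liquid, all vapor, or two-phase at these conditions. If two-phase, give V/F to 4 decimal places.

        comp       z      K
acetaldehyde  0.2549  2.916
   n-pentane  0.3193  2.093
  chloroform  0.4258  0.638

all vapor

ΣzᵢKᵢ = 1.6832; Σzᵢ/Kᵢ = 0.9074.
Since Σzᵢ/Kᵢ < 1 the mixture is above its dew point — single vapor phase.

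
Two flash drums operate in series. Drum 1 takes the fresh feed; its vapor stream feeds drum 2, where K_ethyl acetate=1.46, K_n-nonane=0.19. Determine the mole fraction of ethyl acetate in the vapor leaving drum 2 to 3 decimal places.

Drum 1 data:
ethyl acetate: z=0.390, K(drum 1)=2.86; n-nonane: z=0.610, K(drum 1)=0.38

y_ethyl acetate (drum 2) = 0.931

Drum 1:
Material balance + equilibrium reduce to Σ zᵢ(Kᵢ−1)/(1+ψ₁(Kᵢ−1)) = 0.
Check two-phase: ΣzᵢKᵢ = 1.347 > 1 and Σzᵢ/Kᵢ = 1.742 > 1, so g(0) = 0.347 > 0 and g(1) = -0.742 < 0.
Binary case is linear: z₁(K₁−1)(1+ψ₁(K₂−1)) + z₂(K₂−1)(1+ψ₁(K₁−1)) = 0
⇒ ψ₁ = [z₁(K₁−1)+z₂(K₂−1)] / [−(K₁−1)(K₂−1)] = 0.3472/1.1532 = 0.301
Drum-1 compositions:
  ethyl acetate: x = 0.250, y = 0.715
  n-nonane: x = 0.750, y = 0.285
Drum-2 feed = drum-1 vapor: z₂ = (0.7150, 0.2850).
Drum 2:
Material balance + equilibrium reduce to Σ zᵢ(Kᵢ−1)/(1+ψ₂(Kᵢ−1)) = 0.
Feasibility: ΣzᵢKᵢ = 1.098, Σzᵢ/Kᵢ = 1.990 — both > 1, two phases present.
Binary case is linear: z₁(K₁−1)(1+ψ₂(K₂−1)) + z₂(K₂−1)(1+ψ₂(K₁−1)) = 0
⇒ ψ₂ = [z₁(K₁−1)+z₂(K₂−1)] / [−(K₁−1)(K₂−1)] = 0.0980/0.3726 = 0.263
  ethyl acetate: x = 0.638, y = 0.931
  n-nonane: x = 0.362, y = 0.069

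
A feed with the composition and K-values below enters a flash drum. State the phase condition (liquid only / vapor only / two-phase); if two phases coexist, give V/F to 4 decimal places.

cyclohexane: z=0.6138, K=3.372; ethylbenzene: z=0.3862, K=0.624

ΣzᵢKᵢ = 2.3107; Σzᵢ/Kᵢ = 0.8009.
Since Σzᵢ/Kᵢ < 1 the mixture is above its dew point — single vapor phase.

vapor only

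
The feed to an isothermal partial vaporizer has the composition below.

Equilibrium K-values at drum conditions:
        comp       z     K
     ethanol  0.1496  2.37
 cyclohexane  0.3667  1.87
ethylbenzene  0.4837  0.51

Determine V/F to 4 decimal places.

V/F = 0.5688

Iterate (Newton) starting at V/F = 0.38:
  V/F = 0.3800: g = 0.08330, g' = -0.4536 → V/F = 0.5637
  V/F = 0.5637: g = 0.00225, g' = -0.4360 → V/F = 0.5688
Converged at V/F = 0.5688.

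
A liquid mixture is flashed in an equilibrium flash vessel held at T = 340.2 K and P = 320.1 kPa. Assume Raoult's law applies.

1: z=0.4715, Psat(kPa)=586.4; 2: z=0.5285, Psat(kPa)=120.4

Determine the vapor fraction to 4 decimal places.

Raoult's law: Kᵢ = Pᵢˢᵃᵗ/P = Pᵢˢᵃᵗ/320.1.
  K_1 = 586.4/320.1 = 1.831928, K_2 = 120.4/320.1 = 0.376132
Rachford–Rice: g(ψ) = Σ zᵢ(Kᵢ−1)/(1+ψ(Kᵢ−1)) = 0.
g(0) = ΣzᵢKᵢ − 1 = 0.0625 and g(1) = 1 − Σzᵢ/Kᵢ = -0.6625, so a root lies in (0, 1).
Binary case is linear: z₁(K₁−1)(1+ψ(K₂−1)) + z₂(K₂−1)(1+ψ(K₁−1)) = 0
⇒ ψ = [z₁(K₁−1)+z₂(K₂−1)] / [−(K₁−1)(K₂−1)] = 0.06254/0.51901 = 0.1205

ψ = 0.1205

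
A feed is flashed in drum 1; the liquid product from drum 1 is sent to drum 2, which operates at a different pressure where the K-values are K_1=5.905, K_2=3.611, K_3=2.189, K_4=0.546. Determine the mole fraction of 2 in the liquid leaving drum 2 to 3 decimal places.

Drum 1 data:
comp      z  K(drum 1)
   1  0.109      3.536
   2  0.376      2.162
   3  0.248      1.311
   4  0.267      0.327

Drum 1:
Rachford–Rice: g(ψ₁) = Σ zᵢ(Kᵢ−1)/(1+ψ₁(Kᵢ−1)) = 0.
Check two-phase: ΣzᵢKᵢ = 1.611 > 1 and Σzᵢ/Kᵢ = 1.210 > 1, so g(0) = 0.611 > 0 and g(1) = -0.210 < 0.
Newton iteration, ψ₁⁰ = 0.5:
  ψ₁ = 0.500: g = 0.1942, g' = -0.632 → ψ₁ = 0.807
  ψ₁ = 0.807: g = -0.0156, g' = -0.806 → ψ₁ = 0.788
Converged at ψ₁ = 0.788.
Drum-1 compositions:
  1: x = 0.036, y = 0.129
  2: x = 0.196, y = 0.424
  3: x = 0.199, y = 0.261
  4: x = 0.568, y = 0.186
Drum-2 feed = drum-1 liquid: z₂ = (0.0364, 0.1963, 0.1992, 0.5681).
Drum 2:
Let ψ₂ = V/F and solve Σ zᵢ(Kᵢ−1)/(1+ψ₂(Kᵢ−1)) = 0.
Feasibility: ΣzᵢKᵢ = 1.670, Σzᵢ/Kᵢ = 1.192 — both > 1, two phases present.
Iterate (Newton) starting at ψ₂ = 0.68:
  ψ₂ = 0.680: g = -0.0163, g' = -0.551 → ψ₂ = 0.650
  ψ₂ = 0.650: g = 0.0001, g' = -0.559 → ψ₂ = 0.651
Converged at ψ₂ = 0.651.
  1: x = 0.009, y = 0.051
  2: x = 0.073, y = 0.263
  3: x = 0.112, y = 0.246
  4: x = 0.806, y = 0.440

x_2 (drum 2) = 0.073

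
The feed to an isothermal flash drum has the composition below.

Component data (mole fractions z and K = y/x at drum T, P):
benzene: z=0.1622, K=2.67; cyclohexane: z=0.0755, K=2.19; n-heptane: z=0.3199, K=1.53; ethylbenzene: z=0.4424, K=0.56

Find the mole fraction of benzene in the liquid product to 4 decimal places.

x_benzene = 0.0722

Newton–Raphson from V/F = 0.5:
  V/F = 0.5000: g = 0.08841, g' = -0.3733 → V/F = 0.7368
  V/F = 0.7368: g = 0.00320, g' = -0.3553 → V/F = 0.7458
Converged at V/F = 0.7458.
Compositions from xᵢ = zᵢ/(1+V/F(Kᵢ−1)), yᵢ = Kᵢxᵢ:
  benzene: x = 0.0722, y = 0.1929
  cyclohexane: x = 0.0400, y = 0.0876
  n-heptane: x = 0.2293, y = 0.3508
  ethylbenzene: x = 0.6585, y = 0.3688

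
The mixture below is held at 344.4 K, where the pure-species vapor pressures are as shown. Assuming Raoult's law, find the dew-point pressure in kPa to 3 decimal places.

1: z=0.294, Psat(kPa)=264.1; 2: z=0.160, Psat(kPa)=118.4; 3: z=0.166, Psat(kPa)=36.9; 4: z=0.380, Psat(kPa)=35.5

At the dew point ψ → 1, so Σzᵢ/Kᵢ = 1 with Kᵢ = Pᵢˢᵃᵗ/P ⇒ 1/P = Σzᵢ/Pᵢˢᵃᵗ.
1/P = 0.294/264.1 + 0.160/118.4 + 0.166/36.9 + 0.380/35.5 = 0.017667 ⇒ P = 56.601 kPa

Pdew = 56.601 kPa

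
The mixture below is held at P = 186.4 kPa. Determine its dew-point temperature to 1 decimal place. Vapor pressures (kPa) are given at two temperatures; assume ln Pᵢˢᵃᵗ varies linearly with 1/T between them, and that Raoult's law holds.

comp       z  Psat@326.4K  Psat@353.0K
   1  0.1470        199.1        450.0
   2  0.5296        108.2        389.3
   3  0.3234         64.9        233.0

Dew-point temperature: Σzᵢ·P/Pᵢˢᵃᵗ(T) = 1. Interpolate ln Pᵢˢᵃᵗ = aᵢ + bᵢ/T.
  T = 326.4 K: ΣzᵢP/Pᵢˢᵃᵗ = 1.9788
  T = 353.0 K: ΣzᵢP/Pᵢˢᵃᵗ = 0.5732
  T = 339.7 K: ΣzᵢP/Pᵢˢᵃᵗ = 1.0373
  T = 346.4 K: ΣzᵢP/Pᵢˢᵃᵗ = 0.7646
  T = 343.0 K: ΣzᵢP/Pᵢˢᵃᵗ = 0.8911
  T = 341.4 K: ΣzᵢP/Pᵢˢᵃᵗ = 0.9588
Interpolating between 339.7 K and 341.4 K gives T ≈ 340.5 K.

T = 340.5 K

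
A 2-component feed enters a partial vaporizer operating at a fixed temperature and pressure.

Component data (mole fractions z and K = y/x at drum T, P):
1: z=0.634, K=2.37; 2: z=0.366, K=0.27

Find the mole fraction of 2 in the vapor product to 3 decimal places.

Newton–Raphson from ψ = 0.5:
  ψ = 0.500: g = 0.0947, g' = -0.903 → ψ = 0.605
  ψ = 0.605: g = -0.0035, g' = -0.981 → ψ = 0.601
Converged at ψ = 0.601.
Compositions from xᵢ = zᵢ/(1+ψ(Kᵢ−1)), yᵢ = Kᵢxᵢ:
  1: x = 0.348, y = 0.824
  2: x = 0.652, y = 0.176

y_2 = 0.176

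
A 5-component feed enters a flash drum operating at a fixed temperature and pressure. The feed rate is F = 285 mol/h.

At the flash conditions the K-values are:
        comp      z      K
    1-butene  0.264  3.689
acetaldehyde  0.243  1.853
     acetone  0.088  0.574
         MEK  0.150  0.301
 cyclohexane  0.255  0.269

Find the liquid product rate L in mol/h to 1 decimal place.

L = 158.6 mol/h

Let ψ = V/F and solve Σ zᵢ(Kᵢ−1)/(1+ψ(Kᵢ−1)) = 0.
Feasibility: ΣzᵢKᵢ = 1.588, Σzᵢ/Kᵢ = 1.802 — both > 1, two phases present.
Newton iteration, ψ⁰ = 0.5:
  ψ = 0.500: g = -0.0545, g' = -0.972 → ψ = 0.444
Converged at ψ = 0.444.
Then V = ψ·F = 0.4437·285 = 126.4 mol/h and L = F − V = 158.6 mol/h.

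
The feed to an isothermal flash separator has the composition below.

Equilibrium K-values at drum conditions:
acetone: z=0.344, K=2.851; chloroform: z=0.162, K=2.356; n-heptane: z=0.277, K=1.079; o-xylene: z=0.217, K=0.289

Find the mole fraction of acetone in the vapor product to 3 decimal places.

Rachford–Rice: g(ψ) = Σ zᵢ(Kᵢ−1)/(1+ψ(Kᵢ−1)) = 0.
g(0) = ΣzᵢKᵢ − 1 = 0.724 and g(1) = 1 − Σzᵢ/Kᵢ = -0.197, so a root lies in (0, 1).
Iterate (Newton) starting at ψ = 0.5:
  ψ = 0.500: g = 0.2433, g' = -0.689 → ψ = 0.853
  ψ = 0.853: g = -0.0227, g' = -0.951 → ψ = 0.829
  ψ = 0.829: g = -0.0006, g' = -0.902 → ψ = 0.828
Converged at ψ = 0.828.
Compositions from xᵢ = zᵢ/(1+ψ(Kᵢ−1)), yᵢ = Kᵢxᵢ:
  acetone: x = 0.136, y = 0.387
  chloroform: x = 0.076, y = 0.180
  n-heptane: x = 0.260, y = 0.281
  o-xylene: x = 0.528, y = 0.153

y_acetone = 0.387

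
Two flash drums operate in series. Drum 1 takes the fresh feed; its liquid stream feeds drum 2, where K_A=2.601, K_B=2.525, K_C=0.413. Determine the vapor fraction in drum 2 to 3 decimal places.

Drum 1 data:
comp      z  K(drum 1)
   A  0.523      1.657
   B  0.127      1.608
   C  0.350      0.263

V/F (drum 2) = 0.612

Drum 1:
Rachford–Rice: g(ψ₁) = Σ zᵢ(Kᵢ−1)/(1+ψ₁(Kᵢ−1)) = 0.
Check two-phase: ΣzᵢKᵢ = 1.163 > 1 and Σzᵢ/Kᵢ = 1.725 > 1, so g(0) = 0.163 > 0 and g(1) = -0.725 < 0.
Iterate (Newton) starting at ψ₁ = 0.5:
  ψ₁ = 0.500: g = -0.0906, g' = -0.632 → ψ₁ = 0.357
  ψ₁ = 0.357: g = -0.0081, g' = -0.530 → ψ₁ = 0.341
Converged at ψ₁ = 0.341.
Drum-1 compositions:
  A: x = 0.427, y = 0.708
  B: x = 0.105, y = 0.169
  C: x = 0.468, y = 0.123
Drum-2 feed = drum-1 liquid: z₂ = (0.4272, 0.1052, 0.4676).
Drum 2:
Material balance + equilibrium reduce to Σ zᵢ(Kᵢ−1)/(1+ψ₂(Kᵢ−1)) = 0.
Feasibility: ΣzᵢKᵢ = 1.570, Σzᵢ/Kᵢ = 1.338 — both > 1, two phases present.
Newton iteration, ψ₂⁰ = 0.5:
  ψ₂ = 0.500: g = 0.0824, g' = -0.739 → ψ₂ = 0.611
  ψ₂ = 0.611: g = 0.0005, g' = -0.737 → ψ₂ = 0.612
Converged at ψ₂ = 0.612.
  A: x = 0.216, y = 0.561
  B: x = 0.054, y = 0.137
  C: x = 0.730, y = 0.301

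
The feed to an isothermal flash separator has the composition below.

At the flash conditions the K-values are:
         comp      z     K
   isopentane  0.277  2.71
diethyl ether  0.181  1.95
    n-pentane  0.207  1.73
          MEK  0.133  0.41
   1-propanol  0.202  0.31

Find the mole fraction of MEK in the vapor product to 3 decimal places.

y_MEK = 0.095

Rachford–Rice: g(ψ) = Σ zᵢ(Kᵢ−1)/(1+ψ(Kᵢ−1)) = 0.
Check two-phase: ΣzᵢKᵢ = 1.579 > 1 and Σzᵢ/Kᵢ = 1.291 > 1, so g(0) = 0.579 > 0 and g(1) = -0.291 < 0.
Newton iteration, ψ⁰ = 0.66:
  ψ = 0.660: g = 0.0457, g' = -0.739 → ψ = 0.722
  ψ = 0.722: g = -0.0014, g' = -0.789 → ψ = 0.720
Converged at ψ = 0.720.
Compositions from xᵢ = zᵢ/(1+ψ(Kᵢ−1)), yᵢ = Kᵢxᵢ:
  isopentane: x = 0.124, y = 0.336
  diethyl ether: x = 0.107, y = 0.210
  n-pentane: x = 0.136, y = 0.235
  MEK: x = 0.231, y = 0.095
  1-propanol: x = 0.401, y = 0.124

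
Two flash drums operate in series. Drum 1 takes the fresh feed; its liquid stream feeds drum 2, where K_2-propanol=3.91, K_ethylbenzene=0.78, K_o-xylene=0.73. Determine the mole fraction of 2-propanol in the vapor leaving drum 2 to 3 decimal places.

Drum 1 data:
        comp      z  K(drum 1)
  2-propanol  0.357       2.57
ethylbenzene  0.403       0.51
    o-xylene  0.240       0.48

Drum 1:
Let ψ₁ = V/F and solve Σ zᵢ(Kᵢ−1)/(1+ψ₁(Kᵢ−1)) = 0.
g(0) = ΣzᵢKᵢ − 1 = 0.238 and g(1) = 1 − Σzᵢ/Kᵢ = -0.429, so a root lies in (0, 1).
Newton–Raphson from ψ₁ = 0.44:
  ψ₁ = 0.440: g = -0.0821, g' = -0.574 → ψ₁ = 0.297
  ψ₁ = 0.297: g = 0.0035, g' = -0.633 → ψ₁ = 0.303
Converged at ψ₁ = 0.303.
Drum-1 compositions:
  2-propanol: x = 0.242, y = 0.622
  ethylbenzene: x = 0.473, y = 0.241
  o-xylene: x = 0.285, y = 0.137
Drum-2 feed = drum-1 liquid: z₂ = (0.2420, 0.4732, 0.2848).
Drum 2:
Material balance + equilibrium reduce to Σ zᵢ(Kᵢ−1)/(1+ψ₂(Kᵢ−1)) = 0.
g(0) = ΣzᵢKᵢ − 1 = 0.523 and g(1) = 1 − Σzᵢ/Kᵢ = -0.059, so a root lies in (0, 1).
Newton iteration, ψ₂⁰ = 0.36:
  ψ₂ = 0.360: g = 0.1457, g' = -0.541 → ψ₂ = 0.629
  ψ₂ = 0.629: g = 0.0353, g' = -0.317 → ψ₂ = 0.741
  ψ₂ = 0.741: g = 0.0027, g' = -0.271 → ψ₂ = 0.751
Converged at ψ₂ = 0.751.
  2-propanol: x = 0.076, y = 0.297
  ethylbenzene: x = 0.567, y = 0.442
  o-xylene: x = 0.357, y = 0.261

y_2-propanol (drum 2) = 0.297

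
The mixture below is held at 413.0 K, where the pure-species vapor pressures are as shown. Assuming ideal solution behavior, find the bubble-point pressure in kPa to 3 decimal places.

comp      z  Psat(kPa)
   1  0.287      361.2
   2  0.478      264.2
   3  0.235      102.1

At the bubble point ψ → 0, so ΣzᵢKᵢ = 1 with Kᵢ = Pᵢˢᵃᵗ/P ⇒ P = ΣzᵢPᵢˢᵃᵗ.
P = 0.287·361.2 + 0.478·264.2 + 0.235·102.1 = 253.945 kPa

Pbub = 253.945 kPa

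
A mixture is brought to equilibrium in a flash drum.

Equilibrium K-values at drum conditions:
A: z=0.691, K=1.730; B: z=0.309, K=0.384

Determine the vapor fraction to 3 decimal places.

ψ = 0.698

Material balance + equilibrium reduce to Σ zᵢ(Kᵢ−1)/(1+ψ(Kᵢ−1)) = 0.
g(0) = ΣzᵢKᵢ − 1 = 0.314 and g(1) = 1 − Σzᵢ/Kᵢ = -0.204, so a root lies in (0, 1).
Binary case is linear: z₁(K₁−1)(1+ψ(K₂−1)) + z₂(K₂−1)(1+ψ(K₁−1)) = 0
⇒ ψ = [z₁(K₁−1)+z₂(K₂−1)] / [−(K₁−1)(K₂−1)] = 0.3141/0.4497 = 0.698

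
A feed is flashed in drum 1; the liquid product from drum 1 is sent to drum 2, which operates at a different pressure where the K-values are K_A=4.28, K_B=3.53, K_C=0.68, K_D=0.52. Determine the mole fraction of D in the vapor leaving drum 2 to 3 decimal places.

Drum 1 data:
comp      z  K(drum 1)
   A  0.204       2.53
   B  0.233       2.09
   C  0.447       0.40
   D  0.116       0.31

y_D (drum 2) = 0.109

Drum 1:
Material balance + equilibrium reduce to Σ zᵢ(Kᵢ−1)/(1+ψ₁(Kᵢ−1)) = 0.
Check two-phase: ΣzᵢKᵢ = 1.218 > 1 and Σzᵢ/Kᵢ = 1.684 > 1, so g(0) = 0.218 > 0 and g(1) = -0.684 < 0.
Newton–Raphson from ψ₁ = 0.39:
  ψ₁ = 0.390: g = -0.0859, g' = -0.701 → ψ₁ = 0.267
  ψ₁ = 0.267: g = 0.0005, g' = -0.718 → ψ₁ = 0.268
Converged at ψ₁ = 0.268.
Drum-1 compositions:
  A: x = 0.145, y = 0.366
  B: x = 0.180, y = 0.377
  C: x = 0.533, y = 0.213
  D: x = 0.142, y = 0.044
Drum-2 feed = drum-1 liquid: z₂ = (0.1447, 0.1803, 0.5327, 0.1423).
Drum 2:
Let ψ₂ = V/F and solve Σ zᵢ(Kᵢ−1)/(1+ψ₂(Kᵢ−1)) = 0.
g(0) = ΣzᵢKᵢ − 1 = 0.692 and g(1) = 1 − Σzᵢ/Kᵢ = -0.142, so a root lies in (0, 1).
Newton–Raphson from ψ₂ = 0.5:
  ψ₂ = 0.500: g = 0.0883, g' = -0.582 → ψ₂ = 0.652
  ψ₂ = 0.652: g = 0.0087, g' = -0.479 → ψ₂ = 0.670
Converged at ψ₂ = 0.670.
  A: x = 0.045, y = 0.194
  B: x = 0.067, y = 0.236
  C: x = 0.678, y = 0.461
  D: x = 0.210, y = 0.109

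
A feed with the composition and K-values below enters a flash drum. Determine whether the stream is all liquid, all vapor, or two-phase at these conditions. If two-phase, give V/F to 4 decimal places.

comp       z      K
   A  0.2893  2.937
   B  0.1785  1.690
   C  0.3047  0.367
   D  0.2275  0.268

ΣzᵢKᵢ = 1.3241; Σzᵢ/Kᵢ = 1.8832.
Both exceed 1, so a two-phase solution exists.
Rachford–Rice: g(ψ) = Σ zᵢ(Kᵢ−1)/(1+ψ(Kᵢ−1)) = 0.
Newton iteration, ψ⁰ = 0.5:
  ψ = 0.5000: g = -0.16861, g' = -0.8917 → ψ = 0.3109
  ψ = 0.3109: g = -0.00458, g' = -0.8740 → ψ = 0.3057
Converged at ψ = 0.3057.

two-phase, V/F = 0.3057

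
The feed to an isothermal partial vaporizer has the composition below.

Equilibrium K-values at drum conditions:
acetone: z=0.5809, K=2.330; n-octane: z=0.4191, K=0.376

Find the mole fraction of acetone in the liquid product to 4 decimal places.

x_acetone = 0.3193

Material balance + equilibrium reduce to Σ zᵢ(Kᵢ−1)/(1+V/F(Kᵢ−1)) = 0.
Check two-phase: ΣzᵢKᵢ = 1.5111 > 1 and Σzᵢ/Kᵢ = 1.3639 > 1, so g(0) = 0.5111 > 0 and g(1) = -0.3639 < 0.
Binary case is linear: z₁(K₁−1)(1+V/F(K₂−1)) + z₂(K₂−1)(1+V/F(K₁−1)) = 0
⇒ V/F = [z₁(K₁−1)+z₂(K₂−1)] / [−(K₁−1)(K₂−1)] = 0.51108/0.82992 = 0.6158
Compositions from xᵢ = zᵢ/(1+V/F(Kᵢ−1)), yᵢ = Kᵢxᵢ:
  acetone: x = 0.3193, y = 0.7441
  n-octane: x = 0.6807, y = 0.2559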